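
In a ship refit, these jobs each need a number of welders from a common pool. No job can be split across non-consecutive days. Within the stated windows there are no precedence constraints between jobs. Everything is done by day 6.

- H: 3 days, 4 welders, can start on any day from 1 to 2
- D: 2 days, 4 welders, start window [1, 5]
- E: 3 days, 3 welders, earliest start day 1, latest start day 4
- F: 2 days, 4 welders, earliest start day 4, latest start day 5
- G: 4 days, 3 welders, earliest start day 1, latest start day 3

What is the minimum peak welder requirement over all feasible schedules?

10

Early-start (H@1, D@1, E@1, F@4, G@1) gives peak 14: d1:14  d2:14  d3:10  d4:7  d5:4  d6:0.
Shift E→3, G→3.
Schedule H@1, D@1, E@3, F@4, G@3: d1:8  d2:8  d3:10  d4:10  d5:10  d6:3 — peak 10.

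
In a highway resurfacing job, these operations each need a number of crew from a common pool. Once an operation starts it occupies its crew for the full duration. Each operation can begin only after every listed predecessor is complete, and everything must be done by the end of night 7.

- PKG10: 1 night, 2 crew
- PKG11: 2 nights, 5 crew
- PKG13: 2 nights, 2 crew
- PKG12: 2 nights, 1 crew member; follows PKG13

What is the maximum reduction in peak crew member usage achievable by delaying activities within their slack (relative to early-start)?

Early-start peak: n1:9  n2:7  n3:1  n4:1  n5:0  n6:0  n7:0 ⇒ 9.
Leveled (PKG10@1, PKG11@2, PKG13@4, PKG12@6): n1:2  n2:5  n3:5  n4:2  n5:2  n6:1  n7:1 ⇒ 5.
Reduction 9 − 5 = 4.

4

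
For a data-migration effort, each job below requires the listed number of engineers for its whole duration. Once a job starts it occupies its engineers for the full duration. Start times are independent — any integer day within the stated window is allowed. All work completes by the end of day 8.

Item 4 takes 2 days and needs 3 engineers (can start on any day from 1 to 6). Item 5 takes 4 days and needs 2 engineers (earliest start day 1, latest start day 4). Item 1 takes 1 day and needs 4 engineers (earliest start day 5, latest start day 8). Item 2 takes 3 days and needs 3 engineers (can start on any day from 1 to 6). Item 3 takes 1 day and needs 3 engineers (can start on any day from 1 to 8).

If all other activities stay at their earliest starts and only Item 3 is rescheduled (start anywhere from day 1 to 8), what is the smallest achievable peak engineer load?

8

Item 3@1: d1:11  d2:8  d3:5  d4:2  d5:4  d6:0  d7:0  d8:0 → peak 11
Item 3@2: d1:8  d2:11  d3:5  d4:2  d5:4  d6:0  d7:0  d8:0 → peak 11
Item 3@3: d1:8  d2:8  d3:8  d4:2  d5:4  d6:0  d7:0  d8:0 → peak 8
Item 3@4: d1:8  d2:8  d3:5  d4:5  d5:4  d6:0  d7:0  d8:0 → peak 8
Item 3@5: d1:8  d2:8  d3:5  d4:2  d5:7  d6:0  d7:0  d8:0 → peak 8
Item 3@6: d1:8  d2:8  d3:5  d4:2  d5:4  d6:3  d7:0  d8:0 → peak 8
Item 3@7: d1:8  d2:8  d3:5  d4:2  d5:4  d6:0  d7:3  d8:0 → peak 8
Item 3@8: d1:8  d2:8  d3:5  d4:2  d5:4  d6:0  d7:0  d8:3 → peak 8
Best is Item 3@3, peak 8.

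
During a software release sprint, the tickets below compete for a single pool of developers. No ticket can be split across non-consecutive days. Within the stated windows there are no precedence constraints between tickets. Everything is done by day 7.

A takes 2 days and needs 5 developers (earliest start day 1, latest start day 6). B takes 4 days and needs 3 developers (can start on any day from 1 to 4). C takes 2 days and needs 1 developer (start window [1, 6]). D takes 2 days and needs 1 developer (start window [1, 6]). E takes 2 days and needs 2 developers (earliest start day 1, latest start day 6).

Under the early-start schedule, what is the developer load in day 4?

3

At early start, day 4 has: B.
Demand: 3 = 3.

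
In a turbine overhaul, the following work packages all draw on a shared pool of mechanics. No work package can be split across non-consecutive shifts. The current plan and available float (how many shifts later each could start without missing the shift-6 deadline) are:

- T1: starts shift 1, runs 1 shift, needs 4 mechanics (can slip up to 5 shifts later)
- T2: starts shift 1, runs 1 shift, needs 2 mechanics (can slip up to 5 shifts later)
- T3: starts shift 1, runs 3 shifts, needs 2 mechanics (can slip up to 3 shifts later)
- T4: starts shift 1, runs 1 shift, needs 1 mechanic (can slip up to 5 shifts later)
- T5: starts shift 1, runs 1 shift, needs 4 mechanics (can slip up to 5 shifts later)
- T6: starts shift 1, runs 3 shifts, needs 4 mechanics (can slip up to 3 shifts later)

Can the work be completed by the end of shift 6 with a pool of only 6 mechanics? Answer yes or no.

yes

Schedule T1@1, T2@1, T3@2, T4@2, T5@3, T6@4: s1:6  s2:3  s3:6  s4:6  s5:4  s6:4 — peak 6 ≤ 6.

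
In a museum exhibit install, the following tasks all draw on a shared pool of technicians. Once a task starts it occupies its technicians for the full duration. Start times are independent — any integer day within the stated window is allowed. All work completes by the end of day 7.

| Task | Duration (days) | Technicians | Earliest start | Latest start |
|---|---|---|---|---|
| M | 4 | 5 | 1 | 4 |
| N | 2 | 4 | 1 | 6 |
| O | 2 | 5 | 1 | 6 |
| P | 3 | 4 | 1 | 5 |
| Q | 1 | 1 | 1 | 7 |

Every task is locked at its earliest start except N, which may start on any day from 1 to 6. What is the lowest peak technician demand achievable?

15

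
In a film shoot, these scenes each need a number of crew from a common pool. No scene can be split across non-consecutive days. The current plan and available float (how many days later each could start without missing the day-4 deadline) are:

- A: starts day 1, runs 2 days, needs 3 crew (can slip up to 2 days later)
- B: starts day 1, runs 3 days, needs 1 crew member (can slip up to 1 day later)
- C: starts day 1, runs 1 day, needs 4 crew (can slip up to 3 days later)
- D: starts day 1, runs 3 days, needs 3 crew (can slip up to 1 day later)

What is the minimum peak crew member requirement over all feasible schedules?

7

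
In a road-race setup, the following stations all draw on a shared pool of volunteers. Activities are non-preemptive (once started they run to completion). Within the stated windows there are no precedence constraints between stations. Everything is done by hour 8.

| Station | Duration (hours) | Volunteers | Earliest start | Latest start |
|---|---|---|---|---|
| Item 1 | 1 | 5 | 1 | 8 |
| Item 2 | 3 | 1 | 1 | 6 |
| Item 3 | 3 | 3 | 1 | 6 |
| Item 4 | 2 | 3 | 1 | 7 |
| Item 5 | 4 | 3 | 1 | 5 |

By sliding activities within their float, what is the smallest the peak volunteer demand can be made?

Early-start (Item 1@1, Item 2@1, Item 3@1, Item 4@1, Item 5@1) gives peak 15: h1:15  h2:10  h3:7  h4:3  h5:0  h6:0  h7:0  h8:0.
Shift Item 3→2, Item 4→4, Item 5→5.
Schedule Item 1@1, Item 2@1, Item 3@2, Item 4@4, Item 5@5: h1:6  h2:4  h3:4  h4:6  h5:6  h6:3  h7:3  h8:3 — peak 6.

6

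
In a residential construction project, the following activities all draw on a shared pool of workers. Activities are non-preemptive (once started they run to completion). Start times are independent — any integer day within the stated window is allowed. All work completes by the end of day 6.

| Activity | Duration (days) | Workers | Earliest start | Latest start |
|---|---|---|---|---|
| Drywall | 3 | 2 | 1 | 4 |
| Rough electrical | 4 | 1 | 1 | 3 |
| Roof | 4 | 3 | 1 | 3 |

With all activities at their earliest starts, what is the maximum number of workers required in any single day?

Early-start schedule: Drywall@1, Rough electrical@1, Roof@1.
Load per day: day 1: 6, day 2: 6, day 3: 6, day 4: 4, day 5: 0, day 6: 0.
Peak is 6.

6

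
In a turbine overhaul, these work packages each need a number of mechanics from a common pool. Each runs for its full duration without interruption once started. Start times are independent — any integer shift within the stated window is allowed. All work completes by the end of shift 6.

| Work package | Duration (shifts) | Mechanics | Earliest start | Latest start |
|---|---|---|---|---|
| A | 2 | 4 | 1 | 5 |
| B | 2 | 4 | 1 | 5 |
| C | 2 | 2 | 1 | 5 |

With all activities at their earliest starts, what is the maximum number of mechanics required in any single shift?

10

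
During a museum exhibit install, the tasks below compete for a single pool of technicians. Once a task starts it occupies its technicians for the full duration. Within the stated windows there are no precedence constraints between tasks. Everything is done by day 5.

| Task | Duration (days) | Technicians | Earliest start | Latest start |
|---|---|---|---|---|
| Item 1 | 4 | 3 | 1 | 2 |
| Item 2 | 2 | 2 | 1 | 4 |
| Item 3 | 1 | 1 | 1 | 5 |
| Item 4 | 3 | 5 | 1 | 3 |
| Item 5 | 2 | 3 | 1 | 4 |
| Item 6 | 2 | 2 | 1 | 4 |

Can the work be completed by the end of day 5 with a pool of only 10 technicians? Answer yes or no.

Schedule Item 1@1, Item 2@1, Item 3@1, Item 4@3, Item 5@1, Item 6@2: d1:9  d2:10  d3:10  d4:8  d5:5 — peak 10 ≤ 10.

yes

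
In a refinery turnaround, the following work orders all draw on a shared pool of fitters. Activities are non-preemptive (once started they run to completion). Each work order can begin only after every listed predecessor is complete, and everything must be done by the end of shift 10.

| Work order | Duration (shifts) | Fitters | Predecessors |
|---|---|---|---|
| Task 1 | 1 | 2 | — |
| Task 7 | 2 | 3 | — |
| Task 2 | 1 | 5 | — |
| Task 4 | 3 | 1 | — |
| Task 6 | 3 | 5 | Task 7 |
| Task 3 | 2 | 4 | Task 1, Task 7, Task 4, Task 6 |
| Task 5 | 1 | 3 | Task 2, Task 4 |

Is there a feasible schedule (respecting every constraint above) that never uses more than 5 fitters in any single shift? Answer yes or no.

Schedule Task 1@1, Task 7@2, Task 2@4, Task 4@1, Task 6@5, Task 3@8, Task 5@10: s1:3  s2:4  s3:4  s4:5  s5:5  s6:5  s7:5  s8:4  s9:4  s10:3 — peak 5 ≤ 5.

yes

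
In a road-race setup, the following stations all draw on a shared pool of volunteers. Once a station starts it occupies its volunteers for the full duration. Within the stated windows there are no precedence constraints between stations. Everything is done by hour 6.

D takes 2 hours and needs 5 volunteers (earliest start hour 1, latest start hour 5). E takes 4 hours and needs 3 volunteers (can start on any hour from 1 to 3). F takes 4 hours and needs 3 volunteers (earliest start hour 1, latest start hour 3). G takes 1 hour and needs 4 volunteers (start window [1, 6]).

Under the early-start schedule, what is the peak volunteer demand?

15

Early-start schedule: D@1, E@1, F@1, G@1.
Load per hour: hour 1: 15, hour 2: 11, hour 3: 6, hour 4: 6, hour 5: 0, hour 6: 0.
Peak is 15.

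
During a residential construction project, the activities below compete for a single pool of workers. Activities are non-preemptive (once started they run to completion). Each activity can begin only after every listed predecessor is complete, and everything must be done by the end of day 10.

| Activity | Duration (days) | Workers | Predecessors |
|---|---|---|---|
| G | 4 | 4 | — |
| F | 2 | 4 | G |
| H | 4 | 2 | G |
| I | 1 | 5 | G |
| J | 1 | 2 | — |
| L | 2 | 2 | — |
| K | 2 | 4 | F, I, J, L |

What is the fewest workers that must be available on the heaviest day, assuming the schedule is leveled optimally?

6

Early-start (G@1, F@5, H@5, I@5, J@1, L@1, K@7) gives peak 11: d1:8  d2:6  d3:4  d4:4  d5:11  d6:6  d7:6  d8:6  d9:0  d10:0.
Shift F→6, H→6, L→2, K→8.
Schedule G@1, F@6, H@6, I@5, J@1, L@2, K@8: d1:6  d2:6  d3:6  d4:4  d5:5  d6:6  d7:6  d8:6  d9:6  d10:0 — peak 6.
Total worker-days = 51 over 10 days ⇒ peak ≥ ⌈51/10⌉ = 6, so 6 is optimal.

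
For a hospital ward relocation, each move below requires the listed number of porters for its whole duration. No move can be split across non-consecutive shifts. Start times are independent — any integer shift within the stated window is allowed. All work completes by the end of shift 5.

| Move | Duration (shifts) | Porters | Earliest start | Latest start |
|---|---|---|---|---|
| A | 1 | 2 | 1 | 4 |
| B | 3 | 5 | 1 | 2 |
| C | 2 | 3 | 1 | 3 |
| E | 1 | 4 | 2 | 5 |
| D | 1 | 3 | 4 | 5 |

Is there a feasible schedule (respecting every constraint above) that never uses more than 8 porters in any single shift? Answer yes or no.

yes

Schedule A@1, B@1, C@2, E@4, D@4: s1:7  s2:8  s3:8  s4:7  s5:0 — peak 8 ≤ 8.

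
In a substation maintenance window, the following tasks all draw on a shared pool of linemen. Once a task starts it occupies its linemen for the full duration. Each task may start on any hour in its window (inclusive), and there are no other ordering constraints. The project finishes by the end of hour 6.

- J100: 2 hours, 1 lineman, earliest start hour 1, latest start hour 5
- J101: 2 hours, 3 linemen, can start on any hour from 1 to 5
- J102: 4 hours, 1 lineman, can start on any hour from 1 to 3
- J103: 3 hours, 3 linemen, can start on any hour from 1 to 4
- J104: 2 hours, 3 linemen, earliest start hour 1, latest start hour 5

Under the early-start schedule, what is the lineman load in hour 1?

11

At early start, hour 1 has: J100, J101, J102, J103, J104.
Demand: 1 + 3 + 1 + 3 + 3 = 11.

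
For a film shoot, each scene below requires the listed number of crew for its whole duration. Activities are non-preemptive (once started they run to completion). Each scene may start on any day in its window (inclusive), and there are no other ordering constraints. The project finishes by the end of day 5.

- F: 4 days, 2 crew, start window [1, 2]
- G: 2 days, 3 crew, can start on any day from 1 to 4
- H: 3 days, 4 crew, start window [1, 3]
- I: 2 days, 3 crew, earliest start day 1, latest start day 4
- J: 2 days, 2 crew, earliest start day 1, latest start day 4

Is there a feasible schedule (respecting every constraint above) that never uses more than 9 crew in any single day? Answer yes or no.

Schedule F@1, G@1, H@3, I@1, J@3: d1:8  d2:8  d3:8  d4:8  d5:4 — peak 8 ≤ 9.

yes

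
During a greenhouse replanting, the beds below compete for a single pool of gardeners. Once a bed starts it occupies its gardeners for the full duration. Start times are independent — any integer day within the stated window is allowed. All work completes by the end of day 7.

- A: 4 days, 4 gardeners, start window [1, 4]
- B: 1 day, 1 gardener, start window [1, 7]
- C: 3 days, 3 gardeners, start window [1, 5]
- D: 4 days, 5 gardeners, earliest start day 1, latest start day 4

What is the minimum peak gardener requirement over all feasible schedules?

Early-start (A@1, B@1, C@1, D@1) gives peak 13: d1:13  d2:12  d3:12  d4:9  d5:0  d6:0  d7:0.
Shift D→4.
Schedule A@1, B@1, C@1, D@4: d1:8  d2:7  d3:7  d4:9  d5:5  d6:5  d7:5 — peak 9.

9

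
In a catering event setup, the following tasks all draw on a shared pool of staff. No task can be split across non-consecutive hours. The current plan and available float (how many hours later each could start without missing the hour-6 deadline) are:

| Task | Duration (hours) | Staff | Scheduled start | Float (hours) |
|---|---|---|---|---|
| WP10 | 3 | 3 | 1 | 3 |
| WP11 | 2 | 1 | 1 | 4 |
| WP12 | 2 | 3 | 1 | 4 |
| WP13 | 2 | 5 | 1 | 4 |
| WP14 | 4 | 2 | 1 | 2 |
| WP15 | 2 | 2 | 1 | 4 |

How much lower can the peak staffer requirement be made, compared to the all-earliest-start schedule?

Early-start peak: h1:16  h2:16  h3:5  h4:2  h5:0  h6:0 ⇒ 16.
Leveled (WP10@1, WP11@1, WP12@1, WP13@5, WP14@3, WP15@3): h1:7  h2:7  h3:7  h4:4  h5:7  h6:7 ⇒ 7.
Reduction 16 − 7 = 9.

9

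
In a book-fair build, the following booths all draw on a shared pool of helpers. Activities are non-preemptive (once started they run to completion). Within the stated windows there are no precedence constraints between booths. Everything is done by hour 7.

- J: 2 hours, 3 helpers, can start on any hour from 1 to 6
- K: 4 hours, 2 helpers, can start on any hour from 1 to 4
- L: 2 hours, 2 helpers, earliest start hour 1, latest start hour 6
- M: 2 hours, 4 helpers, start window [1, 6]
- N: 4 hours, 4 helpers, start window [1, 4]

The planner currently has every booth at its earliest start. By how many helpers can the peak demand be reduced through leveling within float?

7

Early-start peak: h1:15  h2:15  h3:6  h4:6  h5:0  h6:0  h7:0 ⇒ 15.
Leveled (J@1, K@1, L@1, M@5, N@3): h1:7  h2:7  h3:6  h4:6  h5:8  h6:8  h7:0 ⇒ 8.
Reduction 15 − 8 = 7.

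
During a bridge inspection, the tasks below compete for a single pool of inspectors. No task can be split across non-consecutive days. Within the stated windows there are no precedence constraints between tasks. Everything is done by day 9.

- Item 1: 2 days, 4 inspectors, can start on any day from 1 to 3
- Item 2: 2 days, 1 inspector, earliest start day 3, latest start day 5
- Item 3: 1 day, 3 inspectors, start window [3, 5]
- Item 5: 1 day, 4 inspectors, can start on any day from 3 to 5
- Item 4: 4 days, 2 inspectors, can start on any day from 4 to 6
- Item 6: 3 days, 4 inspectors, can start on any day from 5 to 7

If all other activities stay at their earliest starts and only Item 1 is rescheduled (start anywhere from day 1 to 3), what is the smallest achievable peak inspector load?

Item 1@1: d1:4  d2:4  d3:8  d4:3  d5:6  d6:6  d7:6  d8:0  d9:0 → peak 8
Item 1@2: d1:0  d2:4  d3:12  d4:3  d5:6  d6:6  d7:6  d8:0  d9:0 → peak 12
Item 1@3: d1:0  d2:0  d3:12  d4:7  d5:6  d6:6  d7:6  d8:0  d9:0 → peak 12
Best is Item 1@1, peak 8.

8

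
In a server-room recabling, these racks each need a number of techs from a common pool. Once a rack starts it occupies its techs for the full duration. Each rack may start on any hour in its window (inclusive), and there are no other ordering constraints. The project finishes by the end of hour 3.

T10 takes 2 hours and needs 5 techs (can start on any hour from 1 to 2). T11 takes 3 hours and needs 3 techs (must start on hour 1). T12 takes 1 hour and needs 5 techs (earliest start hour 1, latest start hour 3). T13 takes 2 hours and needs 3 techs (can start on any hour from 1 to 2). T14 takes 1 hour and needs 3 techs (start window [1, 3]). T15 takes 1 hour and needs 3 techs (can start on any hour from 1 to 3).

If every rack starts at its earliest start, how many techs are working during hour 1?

22

At early start, hour 1 has: T10, T11, T12, T13, T14, T15.
Demand: 5 + 3 + 5 + 3 + 3 + 3 = 22.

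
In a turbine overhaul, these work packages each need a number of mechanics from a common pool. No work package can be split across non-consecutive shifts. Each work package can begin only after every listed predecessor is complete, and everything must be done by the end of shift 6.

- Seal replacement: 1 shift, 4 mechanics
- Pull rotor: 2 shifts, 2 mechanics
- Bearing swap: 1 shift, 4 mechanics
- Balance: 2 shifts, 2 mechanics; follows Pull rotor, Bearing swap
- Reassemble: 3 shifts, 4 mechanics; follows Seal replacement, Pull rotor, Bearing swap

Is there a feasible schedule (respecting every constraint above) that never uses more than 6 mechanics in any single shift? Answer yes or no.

Schedule Seal replacement@1, Pull rotor@1, Bearing swap@2, Balance@3, Reassemble@3: s1:6  s2:6  s3:6  s4:6  s5:4  s6:0 — peak 6 ≤ 6.

yes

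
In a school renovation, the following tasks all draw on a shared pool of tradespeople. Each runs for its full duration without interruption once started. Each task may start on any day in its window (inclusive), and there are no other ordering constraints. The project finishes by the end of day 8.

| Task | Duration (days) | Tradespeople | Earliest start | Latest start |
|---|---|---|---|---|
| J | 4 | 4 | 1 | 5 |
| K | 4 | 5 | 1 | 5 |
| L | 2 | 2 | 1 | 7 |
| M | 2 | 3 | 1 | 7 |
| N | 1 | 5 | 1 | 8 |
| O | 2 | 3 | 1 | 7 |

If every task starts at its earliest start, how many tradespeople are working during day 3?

9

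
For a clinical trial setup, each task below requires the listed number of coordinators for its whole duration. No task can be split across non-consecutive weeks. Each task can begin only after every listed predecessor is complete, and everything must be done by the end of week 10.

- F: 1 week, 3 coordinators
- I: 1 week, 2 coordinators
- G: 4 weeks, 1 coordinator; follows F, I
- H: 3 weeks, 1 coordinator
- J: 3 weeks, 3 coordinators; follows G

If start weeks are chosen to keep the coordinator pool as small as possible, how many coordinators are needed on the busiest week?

3

Early-start (F@1, I@1, G@2, H@1, J@6) gives peak 6: w1:6  w2:2  w3:2  w4:1  w5:1  w6:3  w7:3  w8:3  w9:0  w10:0.
Shift I→2, G→3, H→2, J→7.
Schedule F@1, I@2, G@3, H@2, J@7: w1:3  w2:3  w3:2  w4:2  w5:1  w6:1  w7:3  w8:3  w9:3  w10:0 — peak 3.
Total coordinator-weeks = 21 over 10 weeks ⇒ peak ≥ ⌈21/10⌉ = 3, so 3 is optimal.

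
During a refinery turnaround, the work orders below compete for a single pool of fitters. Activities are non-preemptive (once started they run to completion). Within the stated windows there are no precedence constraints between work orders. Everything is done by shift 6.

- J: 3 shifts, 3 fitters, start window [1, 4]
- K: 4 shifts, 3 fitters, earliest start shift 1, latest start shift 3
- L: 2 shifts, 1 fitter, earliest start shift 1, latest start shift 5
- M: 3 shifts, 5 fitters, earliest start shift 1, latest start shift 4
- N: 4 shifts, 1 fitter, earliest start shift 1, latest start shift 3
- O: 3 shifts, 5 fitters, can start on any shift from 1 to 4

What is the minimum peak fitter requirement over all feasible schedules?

12

Early-start (J@1, K@1, L@1, M@1, N@1, O@1) gives peak 18: s1:18  s2:18  s3:17  s4:4  s5:0  s6:0.
Shift N→3, O→4.
Schedule J@1, K@1, L@1, M@1, N@3, O@4: s1:12  s2:12  s3:12  s4:9  s5:6  s6:6 — peak 12.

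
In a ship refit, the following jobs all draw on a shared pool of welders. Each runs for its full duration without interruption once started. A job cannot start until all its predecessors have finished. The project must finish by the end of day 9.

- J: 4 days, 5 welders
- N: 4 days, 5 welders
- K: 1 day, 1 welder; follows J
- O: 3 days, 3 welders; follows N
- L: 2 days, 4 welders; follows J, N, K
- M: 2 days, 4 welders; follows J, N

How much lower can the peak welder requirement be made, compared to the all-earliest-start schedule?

1

Early-start peak: d1:10  d2:10  d3:10  d4:10  d5:8  d6:11  d7:7  d8:0  d9:0 ⇒ 11.
Leveled (J@1, N@1, K@5, O@5, L@6, M@8): d1:10  d2:10  d3:10  d4:10  d5:4  d6:7  d7:7  d8:4  d9:4 ⇒ 10.
Reduction 11 − 10 = 1.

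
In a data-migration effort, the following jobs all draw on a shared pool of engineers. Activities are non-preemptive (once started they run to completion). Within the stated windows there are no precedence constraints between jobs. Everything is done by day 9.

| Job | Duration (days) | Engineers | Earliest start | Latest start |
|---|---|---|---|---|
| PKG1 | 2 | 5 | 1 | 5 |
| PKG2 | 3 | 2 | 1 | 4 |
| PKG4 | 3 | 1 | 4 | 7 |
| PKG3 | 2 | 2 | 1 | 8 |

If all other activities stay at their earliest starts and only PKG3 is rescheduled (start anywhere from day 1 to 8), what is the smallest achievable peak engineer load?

PKG3@1: d1:9  d2:9  d3:2  d4:1  d5:1  d6:1  d7:0  d8:0  d9:0 → peak 9
PKG3@2: d1:7  d2:9  d3:4  d4:1  d5:1  d6:1  d7:0  d8:0  d9:0 → peak 9
PKG3@3: d1:7  d2:7  d3:4  d4:3  d5:1  d6:1  d7:0  d8:0  d9:0 → peak 7
PKG3@4: d1:7  d2:7  d3:2  d4:3  d5:3  d6:1  d7:0  d8:0  d9:0 → peak 7
PKG3@5: d1:7  d2:7  d3:2  d4:1  d5:3  d6:3  d7:0  d8:0  d9:0 → peak 7
PKG3@6: d1:7  d2:7  d3:2  d4:1  d5:1  d6:3  d7:2  d8:0  d9:0 → peak 7
PKG3@7: d1:7  d2:7  d3:2  d4:1  d5:1  d6:1  d7:2  d8:2  d9:0 → peak 7
PKG3@8: d1:7  d2:7  d3:2  d4:1  d5:1  d6:1  d7:0  d8:2  d9:2 → peak 7
Best is PKG3@3, peak 7.

7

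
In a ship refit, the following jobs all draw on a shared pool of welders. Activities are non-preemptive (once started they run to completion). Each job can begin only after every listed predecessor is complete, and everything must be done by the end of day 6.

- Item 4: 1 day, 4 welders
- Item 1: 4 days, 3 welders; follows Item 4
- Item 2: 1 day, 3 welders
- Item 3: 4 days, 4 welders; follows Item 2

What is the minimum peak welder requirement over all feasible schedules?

7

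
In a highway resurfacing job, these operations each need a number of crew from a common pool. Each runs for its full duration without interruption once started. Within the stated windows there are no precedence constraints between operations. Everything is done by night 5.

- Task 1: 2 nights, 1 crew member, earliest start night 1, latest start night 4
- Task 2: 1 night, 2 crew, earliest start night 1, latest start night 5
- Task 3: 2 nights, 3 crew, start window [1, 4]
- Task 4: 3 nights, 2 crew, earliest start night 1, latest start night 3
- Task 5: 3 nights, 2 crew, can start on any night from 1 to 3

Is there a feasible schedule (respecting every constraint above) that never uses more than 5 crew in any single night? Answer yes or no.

Schedule Task 1@1, Task 2@1, Task 3@4, Task 4@1, Task 5@2: n1:5  n2:5  n3:4  n4:5  n5:3 — peak 5 ≤ 5.

yes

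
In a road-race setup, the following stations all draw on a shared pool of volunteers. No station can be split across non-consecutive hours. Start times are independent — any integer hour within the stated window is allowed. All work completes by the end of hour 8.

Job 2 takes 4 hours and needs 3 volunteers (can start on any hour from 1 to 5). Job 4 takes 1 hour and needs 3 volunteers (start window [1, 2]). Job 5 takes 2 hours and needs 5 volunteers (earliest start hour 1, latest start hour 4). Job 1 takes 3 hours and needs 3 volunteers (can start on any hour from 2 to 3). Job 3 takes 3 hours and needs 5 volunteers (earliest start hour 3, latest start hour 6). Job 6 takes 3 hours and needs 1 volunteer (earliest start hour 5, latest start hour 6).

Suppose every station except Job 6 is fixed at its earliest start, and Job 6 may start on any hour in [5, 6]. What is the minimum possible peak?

11

Job 6@5: h1:11  h2:11  h3:11  h4:11  h5:6  h6:1  h7:1  h8:0 → peak 11
Job 6@6: h1:11  h2:11  h3:11  h4:11  h5:5  h6:1  h7:1  h8:1 → peak 11
Best is Job 6@5, peak 11.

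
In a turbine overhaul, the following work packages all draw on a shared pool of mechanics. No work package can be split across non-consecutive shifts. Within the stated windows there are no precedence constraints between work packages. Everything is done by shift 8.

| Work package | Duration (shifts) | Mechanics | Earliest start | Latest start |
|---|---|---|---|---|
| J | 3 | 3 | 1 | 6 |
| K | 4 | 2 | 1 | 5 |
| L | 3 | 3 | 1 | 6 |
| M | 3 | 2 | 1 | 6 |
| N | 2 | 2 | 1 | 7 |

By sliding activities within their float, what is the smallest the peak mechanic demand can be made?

Early-start (J@1, K@1, L@1, M@1, N@1) gives peak 12: s1:12  s2:12  s3:10  s4:2  s5:0  s6:0  s7:0  s8:0.
Shift L→4, M→5, N→7.
Schedule J@1, K@1, L@4, M@5, N@7: s1:5  s2:5  s3:5  s4:5  s5:5  s6:5  s7:4  s8:2 — peak 5.
Total mechanic-shifts = 36 over 8 shifts ⇒ peak ≥ ⌈36/8⌉ = 5, so 5 is optimal.

5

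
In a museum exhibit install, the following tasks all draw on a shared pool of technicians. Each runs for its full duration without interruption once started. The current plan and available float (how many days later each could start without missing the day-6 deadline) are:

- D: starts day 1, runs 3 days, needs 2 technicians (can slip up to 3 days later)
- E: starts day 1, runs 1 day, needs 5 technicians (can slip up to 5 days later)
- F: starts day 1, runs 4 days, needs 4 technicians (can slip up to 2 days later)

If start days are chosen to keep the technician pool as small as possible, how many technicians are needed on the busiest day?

6

Early-start (D@1, E@1, F@1) gives peak 11: d1:11  d2:6  d3:6  d4:4  d5:0  d6:0.
Shift E→5.
Schedule D@1, E@5, F@1: d1:6  d2:6  d3:6  d4:4  d5:5  d6:0 — peak 6.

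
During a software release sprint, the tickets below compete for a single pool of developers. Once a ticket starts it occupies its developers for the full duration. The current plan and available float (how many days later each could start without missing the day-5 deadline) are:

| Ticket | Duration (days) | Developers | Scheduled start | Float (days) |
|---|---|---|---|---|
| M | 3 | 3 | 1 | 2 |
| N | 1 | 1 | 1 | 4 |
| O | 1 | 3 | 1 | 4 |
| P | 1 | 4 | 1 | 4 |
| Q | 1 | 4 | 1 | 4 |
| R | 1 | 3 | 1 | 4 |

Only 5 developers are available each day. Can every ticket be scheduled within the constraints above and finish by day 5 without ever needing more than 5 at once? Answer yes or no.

no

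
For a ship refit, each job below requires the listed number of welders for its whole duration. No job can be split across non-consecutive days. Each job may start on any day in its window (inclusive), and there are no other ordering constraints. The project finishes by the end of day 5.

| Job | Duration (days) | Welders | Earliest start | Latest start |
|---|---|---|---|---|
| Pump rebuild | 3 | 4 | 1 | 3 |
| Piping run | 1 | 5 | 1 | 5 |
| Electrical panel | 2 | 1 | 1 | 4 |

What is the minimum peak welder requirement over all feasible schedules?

5

Early-start (Pump rebuild@1, Piping run@1, Electrical panel@1) gives peak 10: d1:10  d2:5  d3:4  d4:0  d5:0.
Shift Piping run→4.
Schedule Pump rebuild@1, Piping run@4, Electrical panel@1: d1:5  d2:5  d3:4  d4:5  d5:0 — peak 5.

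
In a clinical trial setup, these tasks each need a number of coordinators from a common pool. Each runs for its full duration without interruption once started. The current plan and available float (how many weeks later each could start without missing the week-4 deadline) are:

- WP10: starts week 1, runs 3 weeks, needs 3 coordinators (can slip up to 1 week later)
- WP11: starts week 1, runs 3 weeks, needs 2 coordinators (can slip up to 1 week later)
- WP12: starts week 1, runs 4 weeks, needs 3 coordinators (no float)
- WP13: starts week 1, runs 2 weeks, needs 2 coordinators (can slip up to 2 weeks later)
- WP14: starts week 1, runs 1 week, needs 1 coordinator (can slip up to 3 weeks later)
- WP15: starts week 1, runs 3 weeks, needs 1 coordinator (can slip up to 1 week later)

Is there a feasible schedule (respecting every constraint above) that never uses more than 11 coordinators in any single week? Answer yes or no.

Schedule WP10@1, WP11@1, WP12@1, WP13@1, WP14@1, WP15@2: w1:11  w2:11  w3:9  w4:4 — peak 11 ≤ 11.

yes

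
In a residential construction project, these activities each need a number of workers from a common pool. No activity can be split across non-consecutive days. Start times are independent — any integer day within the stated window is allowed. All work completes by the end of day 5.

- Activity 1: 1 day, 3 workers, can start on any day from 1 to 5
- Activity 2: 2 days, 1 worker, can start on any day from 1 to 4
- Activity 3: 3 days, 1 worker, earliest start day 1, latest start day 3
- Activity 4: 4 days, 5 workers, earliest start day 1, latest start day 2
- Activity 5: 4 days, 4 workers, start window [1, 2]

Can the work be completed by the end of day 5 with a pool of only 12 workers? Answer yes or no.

yes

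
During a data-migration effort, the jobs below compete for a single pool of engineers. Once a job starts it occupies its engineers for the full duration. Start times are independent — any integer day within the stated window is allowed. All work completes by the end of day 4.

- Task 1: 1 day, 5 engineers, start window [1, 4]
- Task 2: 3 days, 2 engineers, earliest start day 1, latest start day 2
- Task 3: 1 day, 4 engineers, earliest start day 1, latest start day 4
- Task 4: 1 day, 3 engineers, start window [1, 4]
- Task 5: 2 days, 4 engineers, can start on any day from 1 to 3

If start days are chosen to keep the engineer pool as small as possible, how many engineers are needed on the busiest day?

7

Early-start (Task 1@1, Task 2@1, Task 3@1, Task 4@1, Task 5@1) gives peak 18: d1:18  d2:6  d3:2  d4:0.
Shift Task 3→2, Task 4→4, Task 5→3.
Schedule Task 1@1, Task 2@1, Task 3@2, Task 4@4, Task 5@3: d1:7  d2:6  d3:6  d4:7 — peak 7.
Total engineer-days = 26 over 4 days ⇒ peak ≥ ⌈26/4⌉ = 7, so 7 is optimal.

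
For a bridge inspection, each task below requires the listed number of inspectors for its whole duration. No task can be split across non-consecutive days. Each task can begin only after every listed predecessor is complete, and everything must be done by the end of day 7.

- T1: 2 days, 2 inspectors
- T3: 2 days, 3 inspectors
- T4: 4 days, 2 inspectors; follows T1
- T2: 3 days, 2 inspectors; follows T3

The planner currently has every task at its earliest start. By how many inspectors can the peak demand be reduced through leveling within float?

Early-start peak: d1:5  d2:5  d3:4  d4:4  d5:4  d6:2  d7:0 ⇒ 5.
Leveled (T1@1, T3@1, T4@3, T2@3): d1:5  d2:5  d3:4  d4:4  d5:4  d6:2  d7:0 ⇒ 5.
Reduction 5 − 5 = 0.

0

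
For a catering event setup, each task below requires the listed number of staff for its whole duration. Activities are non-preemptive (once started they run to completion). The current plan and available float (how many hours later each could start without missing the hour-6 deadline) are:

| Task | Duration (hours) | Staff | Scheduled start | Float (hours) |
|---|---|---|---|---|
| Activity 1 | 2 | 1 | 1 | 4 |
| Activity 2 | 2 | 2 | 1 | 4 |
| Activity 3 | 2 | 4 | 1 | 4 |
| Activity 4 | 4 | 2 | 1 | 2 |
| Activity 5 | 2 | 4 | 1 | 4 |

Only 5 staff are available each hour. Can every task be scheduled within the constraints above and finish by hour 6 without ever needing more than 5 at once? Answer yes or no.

no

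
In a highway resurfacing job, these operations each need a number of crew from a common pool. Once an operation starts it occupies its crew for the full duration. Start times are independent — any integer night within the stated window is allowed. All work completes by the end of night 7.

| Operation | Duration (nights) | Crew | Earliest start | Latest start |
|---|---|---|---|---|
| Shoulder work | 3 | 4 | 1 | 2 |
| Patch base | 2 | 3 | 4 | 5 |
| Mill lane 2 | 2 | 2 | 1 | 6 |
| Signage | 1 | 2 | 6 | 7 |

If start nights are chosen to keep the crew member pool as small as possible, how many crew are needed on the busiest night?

4

Early-start (Shoulder work@1, Patch base@4, Mill lane 2@1, Signage@6) gives peak 6: n1:6  n2:6  n3:4  n4:3  n5:3  n6:2  n7:0.
Shift Mill lane 2→6.
Schedule Shoulder work@1, Patch base@4, Mill lane 2@6, Signage@6: n1:4  n2:4  n3:4  n4:3  n5:3  n6:4  n7:2 — peak 4.
Total crew member-nights = 24 over 7 nights ⇒ peak ≥ ⌈24/7⌉ = 4, so 4 is optimal.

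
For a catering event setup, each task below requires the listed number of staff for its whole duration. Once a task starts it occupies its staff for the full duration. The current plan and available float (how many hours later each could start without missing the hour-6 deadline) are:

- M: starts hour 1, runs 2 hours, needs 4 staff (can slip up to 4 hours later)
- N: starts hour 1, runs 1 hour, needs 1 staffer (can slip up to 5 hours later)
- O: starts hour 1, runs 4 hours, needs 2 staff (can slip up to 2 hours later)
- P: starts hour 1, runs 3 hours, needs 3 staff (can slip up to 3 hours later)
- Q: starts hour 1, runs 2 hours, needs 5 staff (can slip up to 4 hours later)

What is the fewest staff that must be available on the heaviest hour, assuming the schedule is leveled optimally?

7

Early-start (M@1, N@1, O@1, P@1, Q@1) gives peak 15: h1:15  h2:14  h3:5  h4:2  h5:0  h6:0.
Shift O→3, P→2, Q→5.
Schedule M@1, N@1, O@3, P@2, Q@5: h1:5  h2:7  h3:5  h4:5  h5:7  h6:7 — peak 7.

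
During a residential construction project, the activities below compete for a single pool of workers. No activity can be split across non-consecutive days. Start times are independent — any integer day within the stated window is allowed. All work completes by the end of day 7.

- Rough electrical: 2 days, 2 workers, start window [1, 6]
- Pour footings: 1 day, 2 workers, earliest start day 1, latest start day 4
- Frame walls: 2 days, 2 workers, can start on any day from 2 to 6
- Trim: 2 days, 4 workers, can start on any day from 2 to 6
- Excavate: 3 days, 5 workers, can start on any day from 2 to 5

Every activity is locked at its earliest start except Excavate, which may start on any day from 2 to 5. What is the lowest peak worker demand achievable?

Excavate@2: d1:4  d2:13  d3:11  d4:5  d5:0  d6:0  d7:0 → peak 13
Excavate@3: d1:4  d2:8  d3:11  d4:5  d5:5  d6:0  d7:0 → peak 11
Excavate@4: d1:4  d2:8  d3:6  d4:5  d5:5  d6:5  d7:0 → peak 8
Excavate@5: d1:4  d2:8  d3:6  d4:0  d5:5  d6:5  d7:5 → peak 8
Best is Excavate@4, peak 8.

8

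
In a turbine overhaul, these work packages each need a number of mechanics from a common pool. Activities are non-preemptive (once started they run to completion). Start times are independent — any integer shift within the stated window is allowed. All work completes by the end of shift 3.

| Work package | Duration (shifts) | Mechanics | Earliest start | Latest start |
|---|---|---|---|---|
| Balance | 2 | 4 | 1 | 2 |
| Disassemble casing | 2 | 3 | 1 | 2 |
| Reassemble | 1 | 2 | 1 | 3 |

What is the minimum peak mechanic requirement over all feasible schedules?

Early-start (Balance@1, Disassemble casing@1, Reassemble@1) gives peak 9: s1:9  s2:7  s3:0.
Shift Reassemble→3.
Schedule Balance@1, Disassemble casing@1, Reassemble@3: s1:7  s2:7  s3:2 — peak 7.
No arrangement of the 12 feasible schedules does better.

7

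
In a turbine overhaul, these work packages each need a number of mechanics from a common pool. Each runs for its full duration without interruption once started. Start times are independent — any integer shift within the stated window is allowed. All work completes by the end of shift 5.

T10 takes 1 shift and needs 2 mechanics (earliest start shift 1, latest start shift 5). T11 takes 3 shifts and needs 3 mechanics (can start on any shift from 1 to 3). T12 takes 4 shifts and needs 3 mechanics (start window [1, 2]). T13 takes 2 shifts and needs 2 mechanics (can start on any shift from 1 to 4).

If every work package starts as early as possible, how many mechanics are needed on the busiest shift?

Early-start schedule: T10@1, T11@1, T12@1, T13@1.
Load per shift: shift 1: 10, shift 2: 8, shift 3: 6, shift 4: 3, shift 5: 0.
Peak is 10.

10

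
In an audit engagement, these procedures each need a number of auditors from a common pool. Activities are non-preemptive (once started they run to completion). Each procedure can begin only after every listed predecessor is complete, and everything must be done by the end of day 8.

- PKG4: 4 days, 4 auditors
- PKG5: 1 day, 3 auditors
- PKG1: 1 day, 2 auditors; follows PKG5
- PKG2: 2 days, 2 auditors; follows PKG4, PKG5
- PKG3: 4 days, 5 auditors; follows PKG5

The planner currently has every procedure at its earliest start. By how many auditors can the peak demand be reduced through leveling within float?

4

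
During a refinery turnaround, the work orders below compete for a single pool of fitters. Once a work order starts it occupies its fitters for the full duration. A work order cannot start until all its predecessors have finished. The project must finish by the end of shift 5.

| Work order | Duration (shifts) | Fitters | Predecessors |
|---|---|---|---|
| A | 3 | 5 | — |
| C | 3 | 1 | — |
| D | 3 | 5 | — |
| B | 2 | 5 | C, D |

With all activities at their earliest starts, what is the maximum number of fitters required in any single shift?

Early-start schedule: A@1, C@1, D@1, B@4.
Load per shift: shift 1: 11, shift 2: 11, shift 3: 11, shift 4: 5, shift 5: 5.
Peak is 11.

11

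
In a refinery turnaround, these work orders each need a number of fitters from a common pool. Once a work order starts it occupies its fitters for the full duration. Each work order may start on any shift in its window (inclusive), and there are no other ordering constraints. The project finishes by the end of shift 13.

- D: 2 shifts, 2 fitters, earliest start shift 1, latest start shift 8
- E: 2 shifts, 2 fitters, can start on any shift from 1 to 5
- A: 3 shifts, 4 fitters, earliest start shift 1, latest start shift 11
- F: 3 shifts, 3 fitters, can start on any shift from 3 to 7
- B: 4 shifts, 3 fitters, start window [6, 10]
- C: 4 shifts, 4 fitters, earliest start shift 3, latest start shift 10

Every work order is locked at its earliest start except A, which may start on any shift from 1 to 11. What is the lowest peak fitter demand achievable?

A@1: s1:8  s2:8  s3:11  s4:7  s5:7  s6:7  s7:3  s8:3  s9:3  s10:0  s11:0  s12:0  s13:0 → peak 11
A@2: s1:4  s2:8  s3:11  s4:11  s5:7  s6:7  s7:3  s8:3  s9:3  s10:0  s11:0  s12:0  s13:0 → peak 11
A@3: s1:4  s2:4  s3:11  s4:11  s5:11  s6:7  s7:3  s8:3  s9:3  s10:0  s11:0  s12:0  s13:0 → peak 11
A@4: s1:4  s2:4  s3:7  s4:11  s5:11  s6:11  s7:3  s8:3  s9:3  s10:0  s11:0  s12:0  s13:0 → peak 11
A@5: s1:4  s2:4  s3:7  s4:7  s5:11  s6:11  s7:7  s8:3  s9:3  s10:0  s11:0  s12:0  s13:0 → peak 11
A@6: s1:4  s2:4  s3:7  s4:7  s5:7  s6:11  s7:7  s8:7  s9:3  s10:0  s11:0  s12:0  s13:0 → peak 11
A@7: s1:4  s2:4  s3:7  s4:7  s5:7  s6:7  s7:7  s8:7  s9:7  s10:0  s11:0  s12:0  s13:0 → peak 7
A@8: s1:4  s2:4  s3:7  s4:7  s5:7  s6:7  s7:3  s8:7  s9:7  s10:4  s11:0  s12:0  s13:0 → peak 7
A@9: s1:4  s2:4  s3:7  s4:7  s5:7  s6:7  s7:3  s8:3  s9:7  s10:4  s11:4  s12:0  s13:0 → peak 7
A@10: s1:4  s2:4  s3:7  s4:7  s5:7  s6:7  s7:3  s8:3  s9:3  s10:4  s11:4  s12:4  s13:0 → peak 7
A@11: s1:4  s2:4  s3:7  s4:7  s5:7  s6:7  s7:3  s8:3  s9:3  s10:0  s11:4  s12:4  s13:4 → peak 7
Best is A@7, peak 7.

7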